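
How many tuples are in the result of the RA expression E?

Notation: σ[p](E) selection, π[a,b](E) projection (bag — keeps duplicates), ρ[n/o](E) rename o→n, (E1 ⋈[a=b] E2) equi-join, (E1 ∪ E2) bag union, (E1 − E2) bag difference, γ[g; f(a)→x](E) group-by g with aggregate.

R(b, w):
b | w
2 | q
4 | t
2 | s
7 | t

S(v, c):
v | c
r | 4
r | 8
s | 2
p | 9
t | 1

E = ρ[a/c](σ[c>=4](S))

Subexpression sizes:
  S → 5
  σ[c>=4](S) → 3
  ρ[a/c](σ[c>=4](S)) → 3

|E| = 3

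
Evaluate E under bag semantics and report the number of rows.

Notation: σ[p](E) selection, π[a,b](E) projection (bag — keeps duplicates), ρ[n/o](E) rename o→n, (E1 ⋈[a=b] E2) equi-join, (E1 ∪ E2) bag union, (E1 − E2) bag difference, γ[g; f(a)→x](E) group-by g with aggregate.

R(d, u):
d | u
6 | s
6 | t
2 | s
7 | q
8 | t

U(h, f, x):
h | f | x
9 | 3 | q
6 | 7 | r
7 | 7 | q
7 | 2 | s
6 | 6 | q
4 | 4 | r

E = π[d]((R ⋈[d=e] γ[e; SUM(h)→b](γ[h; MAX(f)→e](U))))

Row counts bottom-up:
  R → 5
  U → 6
  γ[h; MAX(f)→e](U) → 4
  γ[e; SUM(h)→b](γ[h; MAX(f)→e](U)) → 3
  (R ⋈[d=e] γ[e; SUM(h)→b](γ[h; MAX(f)→e](U))) → 1
  π[d]((R ⋈[d=e] γ[e; SUM(h)→b](γ[h; MAX(f)→e](U)))) → 1

|E| = 1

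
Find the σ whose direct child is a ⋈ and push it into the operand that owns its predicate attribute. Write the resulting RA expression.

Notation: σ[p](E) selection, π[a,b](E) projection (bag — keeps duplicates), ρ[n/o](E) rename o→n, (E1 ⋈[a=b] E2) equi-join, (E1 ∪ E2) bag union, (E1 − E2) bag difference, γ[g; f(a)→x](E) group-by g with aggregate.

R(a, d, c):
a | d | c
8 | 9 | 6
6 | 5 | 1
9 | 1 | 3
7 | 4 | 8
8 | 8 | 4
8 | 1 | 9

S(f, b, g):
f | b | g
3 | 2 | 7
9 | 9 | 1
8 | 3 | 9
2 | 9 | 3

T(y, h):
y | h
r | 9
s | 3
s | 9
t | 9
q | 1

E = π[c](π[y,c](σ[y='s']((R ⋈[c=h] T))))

σ filters on y, owned by the right side.
E' = π[c](π[y,c]((R ⋈[c=h] σ[y='s'](T))))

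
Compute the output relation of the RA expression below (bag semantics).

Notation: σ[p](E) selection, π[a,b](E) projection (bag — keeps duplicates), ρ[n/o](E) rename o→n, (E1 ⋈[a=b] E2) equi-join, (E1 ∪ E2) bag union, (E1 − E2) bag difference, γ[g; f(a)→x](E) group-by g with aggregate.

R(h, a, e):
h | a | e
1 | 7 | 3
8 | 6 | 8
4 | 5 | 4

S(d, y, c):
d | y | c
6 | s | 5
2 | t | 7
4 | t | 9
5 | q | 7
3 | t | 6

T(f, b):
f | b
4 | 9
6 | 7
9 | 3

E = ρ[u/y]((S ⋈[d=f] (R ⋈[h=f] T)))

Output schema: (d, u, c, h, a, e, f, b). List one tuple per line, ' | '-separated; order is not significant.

Subexpression sizes:
  S → 5
  R → 3
  T → 3
  (R ⋈[h=f] T) → 1
  (S ⋈[d=f] (R ⋈[h=f] T)) → 1
  ρ[u/y]((S ⋈[d=f] (R ⋈[h=f] T))) → 1

== RESULT ==
d | u | c | h | a | e | f | b
4 | t | 9 | 4 | 5 | 4 | 4 | 9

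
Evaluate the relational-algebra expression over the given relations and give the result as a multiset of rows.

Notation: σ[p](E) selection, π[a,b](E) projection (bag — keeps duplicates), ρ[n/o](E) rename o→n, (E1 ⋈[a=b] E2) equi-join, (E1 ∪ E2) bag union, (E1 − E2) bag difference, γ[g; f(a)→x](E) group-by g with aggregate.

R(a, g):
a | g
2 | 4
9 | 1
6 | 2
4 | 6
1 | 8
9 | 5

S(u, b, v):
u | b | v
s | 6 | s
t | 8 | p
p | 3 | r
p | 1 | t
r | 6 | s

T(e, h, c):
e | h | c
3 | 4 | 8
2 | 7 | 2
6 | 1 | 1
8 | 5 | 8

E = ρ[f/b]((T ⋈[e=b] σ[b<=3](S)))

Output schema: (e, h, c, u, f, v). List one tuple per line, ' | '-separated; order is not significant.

Stepwise |·|:
  T → 4
  S → 5
  σ[b<=3](S) → 2
  (T ⋈[e=b] σ[b<=3](S)) → 1
  ρ[f/b]((T ⋈[e=b] σ[b<=3](S))) → 1

== RESULT ==
e | h | c | u | f | v
3 | 4 | 8 | p | 3 | r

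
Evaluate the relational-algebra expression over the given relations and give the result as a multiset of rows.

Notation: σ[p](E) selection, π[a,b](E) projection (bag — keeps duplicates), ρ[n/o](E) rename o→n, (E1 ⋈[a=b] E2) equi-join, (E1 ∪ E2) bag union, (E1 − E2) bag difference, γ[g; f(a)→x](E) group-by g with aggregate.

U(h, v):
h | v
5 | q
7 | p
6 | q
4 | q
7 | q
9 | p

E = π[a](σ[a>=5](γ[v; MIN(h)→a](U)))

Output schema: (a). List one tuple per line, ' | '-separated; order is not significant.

Subexpression sizes:
  U → 6
  γ[v; MIN(h)→a](U) → 2
  σ[a>=5](γ[v; MIN(h)→a](U)) → 1
  π[a](σ[a>=5](γ[v; MIN(h)→a](U))) → 1

== RESULT ==
a
7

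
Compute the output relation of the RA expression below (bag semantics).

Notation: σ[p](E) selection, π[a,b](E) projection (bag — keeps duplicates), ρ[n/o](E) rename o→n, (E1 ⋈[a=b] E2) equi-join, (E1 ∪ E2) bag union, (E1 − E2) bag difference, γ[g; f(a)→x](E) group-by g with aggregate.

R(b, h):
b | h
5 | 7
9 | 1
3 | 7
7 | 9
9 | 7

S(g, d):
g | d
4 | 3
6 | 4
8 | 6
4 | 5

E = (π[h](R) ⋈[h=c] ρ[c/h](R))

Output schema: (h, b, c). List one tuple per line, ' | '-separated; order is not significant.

Subexpression sizes:
  R → 5
  π[h](R) → 5
  R → 5
  ρ[c/h](R) → 5
  (π[h](R) ⋈[h=c] ρ[c/h](R)) → 11

== RESULT ==
h | b | c
1 | 9 | 1
7 | 3 | 7
7 | 3 | 7
7 | 3 | 7
7 | 5 | 7
7 | 5 | 7
7 | 5 | 7
7 | 9 | 7
7 | 9 | 7
7 | 9 | 7
9 | 7 | 9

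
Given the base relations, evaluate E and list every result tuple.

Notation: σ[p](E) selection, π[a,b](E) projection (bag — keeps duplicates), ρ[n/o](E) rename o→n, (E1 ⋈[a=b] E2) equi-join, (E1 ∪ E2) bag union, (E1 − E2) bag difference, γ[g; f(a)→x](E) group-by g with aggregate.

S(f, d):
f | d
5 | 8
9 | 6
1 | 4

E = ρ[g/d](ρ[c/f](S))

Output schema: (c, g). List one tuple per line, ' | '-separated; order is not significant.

Row counts bottom-up:
  S → 3
  ρ[c/f](S) → 3
  ρ[g/d](ρ[c/f](S)) → 3

== RESULT ==
c | g
1 | 4
5 | 8
9 | 6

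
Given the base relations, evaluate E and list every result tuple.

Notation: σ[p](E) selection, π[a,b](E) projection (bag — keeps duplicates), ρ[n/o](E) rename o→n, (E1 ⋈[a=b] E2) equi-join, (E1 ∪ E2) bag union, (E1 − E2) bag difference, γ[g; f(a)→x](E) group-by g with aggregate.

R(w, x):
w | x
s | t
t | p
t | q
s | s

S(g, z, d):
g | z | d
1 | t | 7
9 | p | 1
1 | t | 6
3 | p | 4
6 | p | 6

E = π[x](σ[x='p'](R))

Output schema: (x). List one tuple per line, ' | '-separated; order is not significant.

Per-node cardinality:
  R → 4
  σ[x='p'](R) → 1
  π[x](σ[x='p'](R)) → 1

== RESULT ==
x
p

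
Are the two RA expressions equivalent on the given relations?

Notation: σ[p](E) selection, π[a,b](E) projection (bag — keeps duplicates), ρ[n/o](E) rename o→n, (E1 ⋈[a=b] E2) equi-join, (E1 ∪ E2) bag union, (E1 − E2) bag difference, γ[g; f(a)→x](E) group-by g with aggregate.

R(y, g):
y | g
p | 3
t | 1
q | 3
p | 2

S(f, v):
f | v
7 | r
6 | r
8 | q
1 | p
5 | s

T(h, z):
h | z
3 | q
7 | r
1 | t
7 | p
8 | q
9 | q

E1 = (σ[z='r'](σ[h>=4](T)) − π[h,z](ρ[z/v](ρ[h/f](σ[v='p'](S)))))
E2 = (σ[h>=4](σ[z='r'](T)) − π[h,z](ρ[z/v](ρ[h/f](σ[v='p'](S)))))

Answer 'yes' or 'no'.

E1 row counts bottom-up:
  T → 6
  σ[h>=4](T) → 4
  σ[z='r'](σ[h>=4](T)) → 1
  S → 5
  σ[v='p'](S) → 1
  ρ[h/f](σ[v='p'](S)) → 1
  ρ[z/v](ρ[h/f](σ[v='p'](S))) → 1
  π[h,z](ρ[z/v](ρ[h/f](σ[v='p'](S)))) → 1
  (σ[z='r'](σ[h>=4](T)) − π[h,z](ρ[z/v](ρ[h/f](σ[v='p'](S))))) → 1
E2 row counts bottom-up:
  T → 6
  σ[z='r'](T) → 1
  σ[h>=4](σ[z='r'](T)) → 1
  S → 5
  σ[v='p'](S) → 1
  ρ[h/f](σ[v='p'](S)) → 1
  ρ[z/v](ρ[h/f](σ[v='p'](S))) → 1
  π[h,z](ρ[z/v](ρ[h/f](σ[v='p'](S)))) → 1
  (σ[h>=4](σ[z='r'](T)) − π[h,z](ρ[z/v](ρ[h/f](σ[v='p'](S))))) → 1

E1 and E2 produce the same multiset:
h | z
7 | r

yes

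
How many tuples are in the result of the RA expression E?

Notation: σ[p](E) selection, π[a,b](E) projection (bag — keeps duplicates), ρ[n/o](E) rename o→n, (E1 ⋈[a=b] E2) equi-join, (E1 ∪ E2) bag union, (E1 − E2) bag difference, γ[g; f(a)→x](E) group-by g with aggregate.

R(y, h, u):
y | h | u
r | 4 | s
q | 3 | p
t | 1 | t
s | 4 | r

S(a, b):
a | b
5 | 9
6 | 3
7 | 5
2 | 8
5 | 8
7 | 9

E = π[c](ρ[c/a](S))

Stepwise |·|:
  S → 6
  ρ[c/a](S) → 6
  π[c](ρ[c/a](S)) → 6

|E| = 6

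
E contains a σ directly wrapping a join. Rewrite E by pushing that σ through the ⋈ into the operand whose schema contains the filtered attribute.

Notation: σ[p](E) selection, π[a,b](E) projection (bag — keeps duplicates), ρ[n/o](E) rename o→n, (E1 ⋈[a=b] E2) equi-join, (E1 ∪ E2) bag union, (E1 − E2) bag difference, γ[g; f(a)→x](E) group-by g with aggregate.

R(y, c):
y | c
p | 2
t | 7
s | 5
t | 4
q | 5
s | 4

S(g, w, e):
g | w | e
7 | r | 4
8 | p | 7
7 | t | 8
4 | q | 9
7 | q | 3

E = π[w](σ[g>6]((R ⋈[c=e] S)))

σ filters on g, owned by the right side.
E' = π[w]((R ⋈[c=e] σ[g>6](S)))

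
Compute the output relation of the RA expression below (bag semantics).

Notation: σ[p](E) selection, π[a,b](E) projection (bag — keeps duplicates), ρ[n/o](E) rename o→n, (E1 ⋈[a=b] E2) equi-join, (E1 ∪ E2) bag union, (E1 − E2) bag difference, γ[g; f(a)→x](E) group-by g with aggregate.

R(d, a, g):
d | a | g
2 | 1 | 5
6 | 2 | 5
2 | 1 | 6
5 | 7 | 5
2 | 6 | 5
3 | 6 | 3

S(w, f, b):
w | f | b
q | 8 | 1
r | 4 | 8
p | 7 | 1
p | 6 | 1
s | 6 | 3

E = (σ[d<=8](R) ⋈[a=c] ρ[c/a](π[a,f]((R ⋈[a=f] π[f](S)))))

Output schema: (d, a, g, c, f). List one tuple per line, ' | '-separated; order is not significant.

Subexpression sizes:
  R → 6
  σ[d<=8](R) → 6
  R → 6
  S → 5
  π[f](S) → 5
  (R ⋈[a=f] π[f](S)) → 5
  π[a,f]((R ⋈[a=f] π[f](S))) → 5
  ρ[c/a](π[a,f]((R ⋈[a=f] π[f](S)))) → 5
  (σ[d<=8](R) ⋈[a=c] ρ[c/a](π[a,f]((R ⋈[a=f] π[f](S))))) → 9

== RESULT ==
d | a | g | c | f
2 | 6 | 5 | 6 | 6
2 | 6 | 5 | 6 | 6
2 | 6 | 5 | 6 | 6
2 | 6 | 5 | 6 | 6
3 | 6 | 3 | 6 | 6
3 | 6 | 3 | 6 | 6
3 | 6 | 3 | 6 | 6
3 | 6 | 3 | 6 | 6
5 | 7 | 5 | 7 | 7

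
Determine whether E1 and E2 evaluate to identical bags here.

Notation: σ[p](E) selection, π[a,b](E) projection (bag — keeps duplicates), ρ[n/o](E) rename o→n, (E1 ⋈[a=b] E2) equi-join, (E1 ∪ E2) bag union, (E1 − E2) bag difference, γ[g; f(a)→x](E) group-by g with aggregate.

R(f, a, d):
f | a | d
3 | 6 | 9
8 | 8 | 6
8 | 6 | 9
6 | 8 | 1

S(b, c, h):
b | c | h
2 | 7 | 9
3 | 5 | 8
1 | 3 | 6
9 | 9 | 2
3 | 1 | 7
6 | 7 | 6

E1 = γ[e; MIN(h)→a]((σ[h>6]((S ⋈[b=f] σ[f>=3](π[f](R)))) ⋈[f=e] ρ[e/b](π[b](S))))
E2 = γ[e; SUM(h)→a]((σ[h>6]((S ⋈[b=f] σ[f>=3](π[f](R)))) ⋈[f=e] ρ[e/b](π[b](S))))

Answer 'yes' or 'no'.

E1 subexpression sizes:
  S → 6
  R → 4
  π[f](R) → 4
  σ[f>=3](π[f](R)) → 4
  (S ⋈[b=f] σ[f>=3](π[f](R))) → 3
  σ[h>6]((S ⋈[b=f] σ[f>=3](π[f](R)))) → 2
  S → 6
  π[b](S) → 6
  ρ[e/b](π[b](S)) → 6
  (σ[h>6]((S ⋈[b=f] σ[f>=3](π[f](R)))) ⋈[f=e] ρ[e/b](π[b](S))) → 4
  γ[e; MIN(h)→a]((σ[h>6]((S ⋈[b=f] σ[f>=3](π[f](R)))) ⋈[f=e] ρ[e/b](π[b](S)))) → 1
E2 subexpression sizes:
  S → 6
  R → 4
  π[f](R) → 4
  σ[f>=3](π[f](R)) → 4
  (S ⋈[b=f] σ[f>=3](π[f](R))) → 3
  σ[h>6]((S ⋈[b=f] σ[f>=3](π[f](R)))) → 2
  S → 6
  π[b](S) → 6
  ρ[e/b](π[b](S)) → 6
  (σ[h>6]((S ⋈[b=f] σ[f>=3](π[f](R)))) ⋈[f=e] ρ[e/b](π[b](S))) → 4
  γ[e; SUM(h)→a]((σ[h>6]((S ⋈[b=f] σ[f>=3](π[f](R)))) ⋈[f=e] ρ[e/b](π[b](S)))) → 1

E1 result:
e | a
3 | 7
E2 result:
e | a
3 | 30
Witness: (3, 7) appears 1× in E1 but 0× in E2.

no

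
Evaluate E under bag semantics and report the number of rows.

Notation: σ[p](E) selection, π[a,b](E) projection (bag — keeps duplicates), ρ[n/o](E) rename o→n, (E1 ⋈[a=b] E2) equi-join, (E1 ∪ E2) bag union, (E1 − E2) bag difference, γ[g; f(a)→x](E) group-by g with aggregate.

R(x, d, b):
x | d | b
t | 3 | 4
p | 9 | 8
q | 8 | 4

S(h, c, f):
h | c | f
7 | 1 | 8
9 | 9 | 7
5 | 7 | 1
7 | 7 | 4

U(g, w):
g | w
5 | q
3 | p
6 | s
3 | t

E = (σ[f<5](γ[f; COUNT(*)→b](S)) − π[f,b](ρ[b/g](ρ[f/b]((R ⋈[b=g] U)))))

Per-node cardinality:
  S → 4
  γ[f; COUNT(*)→b](S) → 4
  σ[f<5](γ[f; COUNT(*)→b](S)) → 2
  R → 3
  U → 4
  (R ⋈[b=g] U) → 0
  ρ[f/b]((R ⋈[b=g] U)) → 0
  ρ[b/g](ρ[f/b]((R ⋈[b=g] U))) → 0
  π[f,b](ρ[b/g](ρ[f/b]((R ⋈[b=g] U)))) → 0
  (σ[f<5](γ[f; COUNT(*)→b](S)) − π[f,b](ρ[b/g](ρ[f/b]((R ⋈[b=g] U))))) → 2

|E| = 2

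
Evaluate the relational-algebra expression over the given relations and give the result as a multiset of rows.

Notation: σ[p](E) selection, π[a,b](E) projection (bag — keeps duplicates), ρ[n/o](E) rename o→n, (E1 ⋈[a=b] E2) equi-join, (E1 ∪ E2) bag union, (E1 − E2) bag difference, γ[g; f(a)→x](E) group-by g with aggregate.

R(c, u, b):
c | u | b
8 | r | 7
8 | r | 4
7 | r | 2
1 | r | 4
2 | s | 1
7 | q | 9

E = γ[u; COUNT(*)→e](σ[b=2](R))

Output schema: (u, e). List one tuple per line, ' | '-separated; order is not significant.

Stepwise |·|:
  R → 6
  σ[b=2](R) → 1
  γ[u; COUNT(*)→e](σ[b=2](R)) → 1

== RESULT ==
u | e
r | 1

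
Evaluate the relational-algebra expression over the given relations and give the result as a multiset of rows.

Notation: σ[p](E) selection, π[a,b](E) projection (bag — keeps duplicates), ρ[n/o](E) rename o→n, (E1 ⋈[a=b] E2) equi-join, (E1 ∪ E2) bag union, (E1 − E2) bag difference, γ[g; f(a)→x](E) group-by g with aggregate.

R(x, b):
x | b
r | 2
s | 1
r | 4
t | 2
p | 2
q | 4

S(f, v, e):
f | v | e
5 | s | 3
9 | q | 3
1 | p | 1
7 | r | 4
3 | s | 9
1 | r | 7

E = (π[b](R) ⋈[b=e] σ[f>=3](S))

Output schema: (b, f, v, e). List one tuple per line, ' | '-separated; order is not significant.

Row counts bottom-up:
  R → 6
  π[b](R) → 6
  S → 6
  σ[f>=3](S) → 4
  (π[b](R) ⋈[b=e] σ[f>=3](S)) → 2

== RESULT ==
b | f | v | e
4 | 7 | r | 4
4 | 7 | r | 4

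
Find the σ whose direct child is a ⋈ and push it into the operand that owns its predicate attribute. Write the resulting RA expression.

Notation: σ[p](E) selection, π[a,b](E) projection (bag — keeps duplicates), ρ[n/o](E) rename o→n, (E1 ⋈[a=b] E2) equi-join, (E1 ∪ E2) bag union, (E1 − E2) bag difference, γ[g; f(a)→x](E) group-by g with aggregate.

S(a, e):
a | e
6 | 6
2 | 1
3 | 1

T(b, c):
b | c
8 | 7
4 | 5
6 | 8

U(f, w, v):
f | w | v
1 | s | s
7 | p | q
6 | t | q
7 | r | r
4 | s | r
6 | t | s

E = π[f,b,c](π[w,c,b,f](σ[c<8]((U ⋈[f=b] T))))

σ filters on c, owned by the right side.
E' = π[f,b,c](π[w,c,b,f]((U ⋈[f=b] σ[c<8](T))))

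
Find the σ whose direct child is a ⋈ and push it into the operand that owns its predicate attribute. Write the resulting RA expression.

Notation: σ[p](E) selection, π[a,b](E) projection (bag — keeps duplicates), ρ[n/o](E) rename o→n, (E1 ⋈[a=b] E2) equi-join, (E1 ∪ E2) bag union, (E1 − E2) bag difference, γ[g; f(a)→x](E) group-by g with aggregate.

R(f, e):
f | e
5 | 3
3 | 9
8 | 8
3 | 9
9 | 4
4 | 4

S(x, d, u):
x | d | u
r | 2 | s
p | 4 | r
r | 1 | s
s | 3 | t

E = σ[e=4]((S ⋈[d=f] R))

σ filters on e, owned by the right side.
E' = (S ⋈[d=f] σ[e=4](R))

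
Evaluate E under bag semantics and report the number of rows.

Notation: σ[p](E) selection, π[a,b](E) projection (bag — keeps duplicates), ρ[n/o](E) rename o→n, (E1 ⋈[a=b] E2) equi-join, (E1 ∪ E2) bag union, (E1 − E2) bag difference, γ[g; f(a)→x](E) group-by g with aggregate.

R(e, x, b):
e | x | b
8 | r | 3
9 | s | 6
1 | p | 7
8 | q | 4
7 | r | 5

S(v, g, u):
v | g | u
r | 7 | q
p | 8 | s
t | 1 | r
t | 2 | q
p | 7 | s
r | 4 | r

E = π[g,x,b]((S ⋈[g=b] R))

Per-node cardinality:
  S → 6
  R → 5
  (S ⋈[g=b] R) → 3
  π[g,x,b]((S ⋈[g=b] R)) → 3

|E| = 3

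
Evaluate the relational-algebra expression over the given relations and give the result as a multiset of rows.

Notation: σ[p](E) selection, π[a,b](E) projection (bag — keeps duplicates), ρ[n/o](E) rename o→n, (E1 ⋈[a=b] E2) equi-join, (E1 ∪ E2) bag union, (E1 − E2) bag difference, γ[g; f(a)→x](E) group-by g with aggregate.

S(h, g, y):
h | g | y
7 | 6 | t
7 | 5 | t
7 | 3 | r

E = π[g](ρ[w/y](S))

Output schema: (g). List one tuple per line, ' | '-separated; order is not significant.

Row counts bottom-up:
  S → 3
  ρ[w/y](S) → 3
  π[g](ρ[w/y](S)) → 3

== RESULT ==
g
3
5
6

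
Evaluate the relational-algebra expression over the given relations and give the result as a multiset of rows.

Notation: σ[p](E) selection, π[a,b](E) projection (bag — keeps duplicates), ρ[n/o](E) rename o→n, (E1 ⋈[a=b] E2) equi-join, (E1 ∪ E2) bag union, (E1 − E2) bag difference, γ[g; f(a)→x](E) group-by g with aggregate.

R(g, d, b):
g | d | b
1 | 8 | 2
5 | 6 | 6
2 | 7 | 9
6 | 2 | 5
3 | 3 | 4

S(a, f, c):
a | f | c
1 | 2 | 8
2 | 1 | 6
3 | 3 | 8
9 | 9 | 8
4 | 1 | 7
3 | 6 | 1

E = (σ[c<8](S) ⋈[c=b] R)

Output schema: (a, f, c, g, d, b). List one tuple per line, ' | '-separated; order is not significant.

Stepwise |·|:
  S → 6
  σ[c<8](S) → 3
  R → 5
  (σ[c<8](S) ⋈[c=b] R) → 1

== RESULT ==
a | f | c | g | d | b
2 | 1 | 6 | 5 | 6 | 6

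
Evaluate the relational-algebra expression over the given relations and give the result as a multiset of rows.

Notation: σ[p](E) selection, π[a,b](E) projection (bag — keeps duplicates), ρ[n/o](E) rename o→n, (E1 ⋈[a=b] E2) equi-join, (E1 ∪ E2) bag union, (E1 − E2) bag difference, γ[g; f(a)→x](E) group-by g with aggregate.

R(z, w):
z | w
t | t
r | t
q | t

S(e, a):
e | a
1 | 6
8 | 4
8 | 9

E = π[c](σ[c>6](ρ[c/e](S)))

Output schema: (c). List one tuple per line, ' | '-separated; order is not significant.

Per-node cardinality:
  S → 3
  ρ[c/e](S) → 3
  σ[c>6](ρ[c/e](S)) → 2
  π[c](σ[c>6](ρ[c/e](S))) → 2

== RESULT ==
c
8
8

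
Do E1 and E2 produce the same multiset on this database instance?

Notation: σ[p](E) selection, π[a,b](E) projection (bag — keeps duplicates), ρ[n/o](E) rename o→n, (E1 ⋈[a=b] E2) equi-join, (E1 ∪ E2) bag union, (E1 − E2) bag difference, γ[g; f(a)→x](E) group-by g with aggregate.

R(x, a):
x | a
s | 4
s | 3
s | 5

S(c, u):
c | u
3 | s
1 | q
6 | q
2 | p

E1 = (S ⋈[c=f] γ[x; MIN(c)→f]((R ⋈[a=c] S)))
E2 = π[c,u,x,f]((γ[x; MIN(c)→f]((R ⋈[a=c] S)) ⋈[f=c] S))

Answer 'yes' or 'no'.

E1 subexpression sizes:
  S → 4
  R → 3
  S → 4
  (R ⋈[a=c] S) → 1
  γ[x; MIN(c)→f]((R ⋈[a=c] S)) → 1
  (S ⋈[c=f] γ[x; MIN(c)→f]((R ⋈[a=c] S))) → 1
E2 subexpression sizes:
  R → 3
  S → 4
  (R ⋈[a=c] S) → 1
  γ[x; MIN(c)→f]((R ⋈[a=c] S)) → 1
  S → 4
  (γ[x; MIN(c)→f]((R ⋈[a=c] S)) ⋈[f=c] S) → 1
  π[c,u,x,f]((γ[x; MIN(c)→f]((R ⋈[a=c] S)) ⋈[f=c] S)) → 1

E1 and E2 produce the same multiset:
c | u | x | f
3 | s | s | 3

yes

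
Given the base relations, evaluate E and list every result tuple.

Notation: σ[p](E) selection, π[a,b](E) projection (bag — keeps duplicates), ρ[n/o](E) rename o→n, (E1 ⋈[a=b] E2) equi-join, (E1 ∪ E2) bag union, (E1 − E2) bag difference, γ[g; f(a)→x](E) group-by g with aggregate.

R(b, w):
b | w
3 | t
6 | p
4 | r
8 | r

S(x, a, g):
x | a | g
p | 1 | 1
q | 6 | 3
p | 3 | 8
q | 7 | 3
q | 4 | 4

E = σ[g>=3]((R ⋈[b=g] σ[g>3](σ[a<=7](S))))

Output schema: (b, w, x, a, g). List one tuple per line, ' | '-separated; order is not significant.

Stepwise |·|:
  R → 4
  S → 5
  σ[a<=7](S) → 5
  σ[g>3](σ[a<=7](S)) → 2
  (R ⋈[b=g] σ[g>3](σ[a<=7](S))) → 2
  σ[g>=3]((R ⋈[b=g] σ[g>3](σ[a<=7](S)))) → 2

== RESULT ==
b | w | x | a | g
4 | r | q | 4 | 4
8 | r | p | 3 | 8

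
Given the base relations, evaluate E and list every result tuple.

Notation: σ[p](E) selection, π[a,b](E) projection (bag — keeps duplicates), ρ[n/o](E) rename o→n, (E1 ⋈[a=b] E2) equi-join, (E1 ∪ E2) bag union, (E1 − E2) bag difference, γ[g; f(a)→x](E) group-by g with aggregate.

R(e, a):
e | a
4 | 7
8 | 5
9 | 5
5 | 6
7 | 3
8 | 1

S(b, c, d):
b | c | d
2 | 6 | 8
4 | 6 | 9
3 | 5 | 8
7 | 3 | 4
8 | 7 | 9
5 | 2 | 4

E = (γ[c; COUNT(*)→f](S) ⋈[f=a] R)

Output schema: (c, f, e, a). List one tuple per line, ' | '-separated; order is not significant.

Subexpression sizes:
  S → 6
  γ[c; COUNT(*)→f](S) → 5
  R → 6
  (γ[c; COUNT(*)→f](S) ⋈[f=a] R) → 4

== RESULT ==
c | f | e | a
2 | 1 | 8 | 1
3 | 1 | 8 | 1
5 | 1 | 8 | 1
7 | 1 | 8 | 1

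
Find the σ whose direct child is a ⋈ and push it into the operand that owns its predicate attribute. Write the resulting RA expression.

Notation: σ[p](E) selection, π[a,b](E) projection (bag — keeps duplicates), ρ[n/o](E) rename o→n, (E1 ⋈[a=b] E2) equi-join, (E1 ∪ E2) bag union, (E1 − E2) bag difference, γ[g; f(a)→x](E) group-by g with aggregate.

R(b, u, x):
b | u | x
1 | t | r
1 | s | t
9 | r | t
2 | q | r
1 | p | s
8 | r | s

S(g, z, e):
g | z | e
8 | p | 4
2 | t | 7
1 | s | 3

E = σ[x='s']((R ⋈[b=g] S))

σ filters on x, owned by the left side.
E' = (σ[x='s'](R) ⋈[b=g] S)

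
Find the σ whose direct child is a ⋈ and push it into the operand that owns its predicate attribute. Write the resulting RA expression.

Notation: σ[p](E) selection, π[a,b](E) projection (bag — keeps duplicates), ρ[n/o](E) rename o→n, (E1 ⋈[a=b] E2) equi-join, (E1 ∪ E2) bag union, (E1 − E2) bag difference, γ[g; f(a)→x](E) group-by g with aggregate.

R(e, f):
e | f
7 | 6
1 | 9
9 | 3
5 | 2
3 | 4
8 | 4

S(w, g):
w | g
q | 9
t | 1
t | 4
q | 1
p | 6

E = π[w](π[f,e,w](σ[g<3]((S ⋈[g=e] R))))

σ filters on g, owned by the left side.
E' = π[w](π[f,e,w]((σ[g<3](S) ⋈[g=e] R)))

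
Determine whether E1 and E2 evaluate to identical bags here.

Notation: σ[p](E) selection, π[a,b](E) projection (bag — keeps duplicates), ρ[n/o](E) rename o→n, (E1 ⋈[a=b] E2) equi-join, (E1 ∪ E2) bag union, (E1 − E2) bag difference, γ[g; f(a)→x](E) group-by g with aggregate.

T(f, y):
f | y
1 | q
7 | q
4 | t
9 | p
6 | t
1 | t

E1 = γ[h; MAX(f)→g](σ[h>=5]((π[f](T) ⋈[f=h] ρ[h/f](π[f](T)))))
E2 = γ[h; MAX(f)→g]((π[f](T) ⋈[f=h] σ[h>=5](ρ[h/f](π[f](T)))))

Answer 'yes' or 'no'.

E1 row counts bottom-up:
  T → 6
  π[f](T) → 6
  T → 6
  π[f](T) → 6
  ρ[h/f](π[f](T)) → 6
  (π[f](T) ⋈[f=h] ρ[h/f](π[f](T))) → 8
  σ[h>=5]((π[f](T) ⋈[f=h] ρ[h/f](π[f](T)))) → 3
  γ[h; MAX(f)→g](σ[h>=5]((π[f](T) ⋈[f=h] ρ[h/f](π[f](T))))) → 3
E2 row counts bottom-up:
  T → 6
  π[f](T) → 6
  T → 6
  π[f](T) → 6
  ρ[h/f](π[f](T)) → 6
  σ[h>=5](ρ[h/f](π[f](T))) → 3
  (π[f](T) ⋈[f=h] σ[h>=5](ρ[h/f](π[f](T)))) → 3
  γ[h; MAX(f)→g]((π[f](T) ⋈[f=h] σ[h>=5](ρ[h/f](π[f](T))))) → 3

E1 and E2 produce the same multiset:
h | g
6 | 6
7 | 7
9 | 9

yes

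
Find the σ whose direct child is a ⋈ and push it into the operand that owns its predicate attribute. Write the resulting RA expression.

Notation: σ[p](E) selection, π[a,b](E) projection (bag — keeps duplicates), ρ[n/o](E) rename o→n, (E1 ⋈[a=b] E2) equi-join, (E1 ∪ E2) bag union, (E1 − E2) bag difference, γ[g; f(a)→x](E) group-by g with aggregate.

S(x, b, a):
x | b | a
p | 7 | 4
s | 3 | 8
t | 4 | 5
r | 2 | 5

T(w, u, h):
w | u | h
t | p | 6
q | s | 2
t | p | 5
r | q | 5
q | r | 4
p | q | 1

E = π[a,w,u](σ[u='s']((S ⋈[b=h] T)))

σ filters on u, owned by the right side.
E' = π[a,w,u]((S ⋈[b=h] σ[u='s'](T)))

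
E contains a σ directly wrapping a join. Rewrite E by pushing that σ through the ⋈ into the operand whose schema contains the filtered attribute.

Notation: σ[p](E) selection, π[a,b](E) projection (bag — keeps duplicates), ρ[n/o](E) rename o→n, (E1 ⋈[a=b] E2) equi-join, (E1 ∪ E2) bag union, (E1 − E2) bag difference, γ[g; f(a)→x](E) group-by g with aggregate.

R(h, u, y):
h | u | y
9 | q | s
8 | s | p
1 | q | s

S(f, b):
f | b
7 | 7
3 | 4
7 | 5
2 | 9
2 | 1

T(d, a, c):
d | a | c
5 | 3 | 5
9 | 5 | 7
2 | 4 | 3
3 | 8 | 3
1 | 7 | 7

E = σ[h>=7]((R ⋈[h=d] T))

σ filters on h, owned by the left side.
E' = (σ[h>=7](R) ⋈[h=d] T)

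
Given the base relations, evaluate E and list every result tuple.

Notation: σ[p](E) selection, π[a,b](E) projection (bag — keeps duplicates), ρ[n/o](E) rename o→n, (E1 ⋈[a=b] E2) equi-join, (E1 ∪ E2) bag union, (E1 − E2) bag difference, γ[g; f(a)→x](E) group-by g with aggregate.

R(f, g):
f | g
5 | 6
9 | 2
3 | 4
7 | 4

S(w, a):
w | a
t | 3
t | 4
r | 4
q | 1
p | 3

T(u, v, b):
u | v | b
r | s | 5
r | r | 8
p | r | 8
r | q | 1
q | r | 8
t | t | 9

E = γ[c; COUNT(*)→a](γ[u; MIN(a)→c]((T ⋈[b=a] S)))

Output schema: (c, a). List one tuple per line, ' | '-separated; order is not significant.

Per-node cardinality:
  T → 6
  S → 5
  (T ⋈[b=a] S) → 1
  γ[u; MIN(a)→c]((T ⋈[b=a] S)) → 1
  γ[c; COUNT(*)→a](γ[u; MIN(a)→c]((T ⋈[b=a] S))) → 1

== RESULT ==
c | a
1 | 1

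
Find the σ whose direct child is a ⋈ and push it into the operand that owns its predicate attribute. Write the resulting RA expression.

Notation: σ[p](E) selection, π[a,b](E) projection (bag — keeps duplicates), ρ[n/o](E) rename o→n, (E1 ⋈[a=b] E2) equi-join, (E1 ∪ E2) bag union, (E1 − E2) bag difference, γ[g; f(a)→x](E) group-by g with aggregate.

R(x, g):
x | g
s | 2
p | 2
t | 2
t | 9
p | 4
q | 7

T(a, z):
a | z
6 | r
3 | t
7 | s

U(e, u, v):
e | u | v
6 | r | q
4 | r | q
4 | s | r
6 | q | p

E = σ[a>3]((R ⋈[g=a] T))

σ filters on a, owned by the right side.
E' = (R ⋈[g=a] σ[a>3](T))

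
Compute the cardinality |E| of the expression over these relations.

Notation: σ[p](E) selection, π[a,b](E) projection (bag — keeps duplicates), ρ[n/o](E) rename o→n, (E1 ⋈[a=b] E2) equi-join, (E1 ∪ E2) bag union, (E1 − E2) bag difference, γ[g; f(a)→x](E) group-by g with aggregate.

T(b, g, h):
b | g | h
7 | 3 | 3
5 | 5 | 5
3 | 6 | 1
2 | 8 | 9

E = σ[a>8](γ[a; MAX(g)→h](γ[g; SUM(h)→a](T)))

Stepwise |·|:
  T → 4
  γ[g; SUM(h)→a](T) → 4
  γ[a; MAX(g)→h](γ[g; SUM(h)→a](T)) → 4
  σ[a>8](γ[a; MAX(g)→h](γ[g; SUM(h)→a](T))) → 1

|E| = 1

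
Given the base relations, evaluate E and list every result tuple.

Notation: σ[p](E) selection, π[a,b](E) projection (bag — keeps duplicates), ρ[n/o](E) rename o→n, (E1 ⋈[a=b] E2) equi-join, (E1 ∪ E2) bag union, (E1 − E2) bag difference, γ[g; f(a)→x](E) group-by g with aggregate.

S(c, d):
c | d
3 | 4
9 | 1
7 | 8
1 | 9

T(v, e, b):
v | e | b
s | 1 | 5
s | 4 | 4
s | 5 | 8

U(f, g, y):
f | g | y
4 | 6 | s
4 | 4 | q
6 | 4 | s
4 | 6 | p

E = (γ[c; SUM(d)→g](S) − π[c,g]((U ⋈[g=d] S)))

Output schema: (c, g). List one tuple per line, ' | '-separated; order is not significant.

Subexpression sizes:
  S → 4
  γ[c; SUM(d)→g](S) → 4
  U → 4
  S → 4
  (U ⋈[g=d] S) → 2
  π[c,g]((U ⋈[g=d] S)) → 2
  (γ[c; SUM(d)→g](S) − π[c,g]((U ⋈[g=d] S))) → 3

== RESULT ==
c | g
1 | 9
7 | 8
9 | 1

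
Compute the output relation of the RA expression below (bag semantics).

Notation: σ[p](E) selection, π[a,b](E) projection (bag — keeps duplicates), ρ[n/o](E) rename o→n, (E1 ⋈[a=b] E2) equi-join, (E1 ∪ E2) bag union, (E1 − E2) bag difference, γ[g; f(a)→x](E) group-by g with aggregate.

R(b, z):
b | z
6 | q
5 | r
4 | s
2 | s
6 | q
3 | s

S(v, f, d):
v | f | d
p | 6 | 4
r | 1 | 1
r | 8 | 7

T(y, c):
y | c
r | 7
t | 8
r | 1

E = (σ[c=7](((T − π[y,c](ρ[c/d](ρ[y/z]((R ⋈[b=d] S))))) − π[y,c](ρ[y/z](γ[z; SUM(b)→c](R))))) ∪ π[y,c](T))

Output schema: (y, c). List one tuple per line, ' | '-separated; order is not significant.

Row counts bottom-up:
  T → 3
  R → 6
  S → 3
  (R ⋈[b=d] S) → 1
  ρ[y/z]((R ⋈[b=d] S)) → 1
  ρ[c/d](ρ[y/z]((R ⋈[b=d] S))) → 1
  π[y,c](ρ[c/d](ρ[y/z]((R ⋈[b=d] S)))) → 1
  (T − π[y,c](ρ[c/d](ρ[y/z]((R ⋈[b=d] S))))) → 3
  R → 6
  γ[z; SUM(b)→c](R) → 3
  ρ[y/z](γ[z; SUM(b)→c](R)) → 3
  π[y,c](ρ[y/z](γ[z; SUM(b)→c](R))) → 3
  ((T − π[y,c](ρ[c/d](ρ[y/z]((R ⋈[b=d] S))))) − π[y,c](ρ[y/z](γ[z; SUM(b)→c](R)))) → 3
  σ[c=7](((T − π[y,c](ρ[c/d](ρ[y/z]((R ⋈[b=d] S))))) − π[y,c](ρ[y/z](γ[z; SUM(b)→c](R))))) → 1
  T → 3
  π[y,c](T) → 3
  (σ[c=7](((T − π[y,c](ρ[c/d](ρ[y/z]((R ⋈[b=d] S))))) − π[y,c](ρ[y/z](γ[z; SUM(b)→c](R))))) ∪ π[y,c](T)) → 4

== RESULT ==
y | c
r | 1
r | 7
r | 7
t | 8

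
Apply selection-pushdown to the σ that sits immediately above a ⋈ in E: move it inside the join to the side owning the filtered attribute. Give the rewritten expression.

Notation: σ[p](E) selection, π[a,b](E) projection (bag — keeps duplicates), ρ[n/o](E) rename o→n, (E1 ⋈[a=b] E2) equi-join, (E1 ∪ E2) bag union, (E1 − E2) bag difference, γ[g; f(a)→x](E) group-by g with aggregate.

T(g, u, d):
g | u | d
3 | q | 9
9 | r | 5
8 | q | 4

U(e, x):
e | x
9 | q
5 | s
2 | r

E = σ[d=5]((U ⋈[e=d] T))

σ filters on d, owned by the right side.
E' = (U ⋈[e=d] σ[d=5](T))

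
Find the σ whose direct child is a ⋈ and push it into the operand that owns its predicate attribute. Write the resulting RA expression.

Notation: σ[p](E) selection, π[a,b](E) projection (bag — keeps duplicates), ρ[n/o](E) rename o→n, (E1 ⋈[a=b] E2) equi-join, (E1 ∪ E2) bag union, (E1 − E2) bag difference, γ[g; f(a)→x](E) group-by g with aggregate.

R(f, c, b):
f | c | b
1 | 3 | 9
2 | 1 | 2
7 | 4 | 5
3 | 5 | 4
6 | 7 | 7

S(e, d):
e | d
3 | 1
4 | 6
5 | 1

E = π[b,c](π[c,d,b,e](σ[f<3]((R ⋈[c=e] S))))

σ filters on f, owned by the left side.
E' = π[b,c](π[c,d,b,e]((σ[f<3](R) ⋈[c=e] S)))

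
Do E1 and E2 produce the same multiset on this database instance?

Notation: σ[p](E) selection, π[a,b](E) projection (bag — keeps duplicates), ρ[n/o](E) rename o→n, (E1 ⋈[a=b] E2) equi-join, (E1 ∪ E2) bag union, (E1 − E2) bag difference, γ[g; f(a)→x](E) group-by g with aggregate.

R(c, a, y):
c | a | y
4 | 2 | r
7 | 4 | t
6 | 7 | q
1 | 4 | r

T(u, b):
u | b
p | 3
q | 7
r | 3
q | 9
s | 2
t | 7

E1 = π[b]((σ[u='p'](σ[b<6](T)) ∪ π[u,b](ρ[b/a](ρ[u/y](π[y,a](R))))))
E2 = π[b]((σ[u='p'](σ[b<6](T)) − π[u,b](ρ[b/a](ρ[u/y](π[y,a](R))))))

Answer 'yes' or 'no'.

E1 row counts bottom-up:
  T → 6
  σ[b<6](T) → 3
  σ[u='p'](σ[b<6](T)) → 1
  R → 4
  π[y,a](R) → 4
  ρ[u/y](π[y,a](R)) → 4
  ρ[b/a](ρ[u/y](π[y,a](R))) → 4
  π[u,b](ρ[b/a](ρ[u/y](π[y,a](R)))) → 4
  (σ[u='p'](σ[b<6](T)) ∪ π[u,b](ρ[b/a](ρ[u/y](π[y,a](R))))) → 5
  π[b]((σ[u='p'](σ[b<6](T)) ∪ π[u,b](ρ[b/a](ρ[u/y](π[y,a](R)))))) → 5
E2 row counts bottom-up:
  T → 6
  σ[b<6](T) → 3
  σ[u='p'](σ[b<6](T)) → 1
  R → 4
  π[y,a](R) → 4
  ρ[u/y](π[y,a](R)) → 4
  ρ[b/a](ρ[u/y](π[y,a](R))) → 4
  π[u,b](ρ[b/a](ρ[u/y](π[y,a](R)))) → 4
  (σ[u='p'](σ[b<6](T)) − π[u,b](ρ[b/a](ρ[u/y](π[y,a](R))))) → 1
  π[b]((σ[u='p'](σ[b<6](T)) − π[u,b](ρ[b/a](ρ[u/y](π[y,a](R)))))) → 1

E1 result:
b
2
3
4
4
7
E2 result:
b
3
Witness: (7,) appears 1× in E1 but 0× in E2.

no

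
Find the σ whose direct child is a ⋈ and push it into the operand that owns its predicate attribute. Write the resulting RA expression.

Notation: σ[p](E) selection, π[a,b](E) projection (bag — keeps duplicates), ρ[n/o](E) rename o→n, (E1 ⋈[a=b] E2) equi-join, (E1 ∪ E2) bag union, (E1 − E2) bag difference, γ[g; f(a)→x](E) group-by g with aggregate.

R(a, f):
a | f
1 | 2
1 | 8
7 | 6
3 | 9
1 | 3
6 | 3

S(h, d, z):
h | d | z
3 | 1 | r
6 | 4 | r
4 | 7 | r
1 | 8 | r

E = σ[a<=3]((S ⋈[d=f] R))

σ filters on a, owned by the right side.
E' = (S ⋈[d=f] σ[a<=3](R))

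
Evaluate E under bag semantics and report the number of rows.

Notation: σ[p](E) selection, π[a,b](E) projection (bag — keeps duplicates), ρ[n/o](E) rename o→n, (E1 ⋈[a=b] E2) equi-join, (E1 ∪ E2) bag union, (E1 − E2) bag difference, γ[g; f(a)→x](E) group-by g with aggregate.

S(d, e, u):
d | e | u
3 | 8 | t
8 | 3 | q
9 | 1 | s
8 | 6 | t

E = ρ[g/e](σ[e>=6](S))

Stepwise |·|:
  S → 4
  σ[e>=6](S) → 2
  ρ[g/e](σ[e>=6](S)) → 2

|E| = 2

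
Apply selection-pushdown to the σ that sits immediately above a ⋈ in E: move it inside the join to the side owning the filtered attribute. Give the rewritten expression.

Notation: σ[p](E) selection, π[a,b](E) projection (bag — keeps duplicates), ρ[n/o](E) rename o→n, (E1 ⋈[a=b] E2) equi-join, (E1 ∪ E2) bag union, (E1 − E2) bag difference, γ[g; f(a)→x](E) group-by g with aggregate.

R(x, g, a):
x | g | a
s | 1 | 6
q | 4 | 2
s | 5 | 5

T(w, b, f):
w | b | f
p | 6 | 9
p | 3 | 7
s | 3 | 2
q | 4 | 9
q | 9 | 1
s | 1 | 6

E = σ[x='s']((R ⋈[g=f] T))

σ filters on x, owned by the left side.
E' = (σ[x='s'](R) ⋈[g=f] T)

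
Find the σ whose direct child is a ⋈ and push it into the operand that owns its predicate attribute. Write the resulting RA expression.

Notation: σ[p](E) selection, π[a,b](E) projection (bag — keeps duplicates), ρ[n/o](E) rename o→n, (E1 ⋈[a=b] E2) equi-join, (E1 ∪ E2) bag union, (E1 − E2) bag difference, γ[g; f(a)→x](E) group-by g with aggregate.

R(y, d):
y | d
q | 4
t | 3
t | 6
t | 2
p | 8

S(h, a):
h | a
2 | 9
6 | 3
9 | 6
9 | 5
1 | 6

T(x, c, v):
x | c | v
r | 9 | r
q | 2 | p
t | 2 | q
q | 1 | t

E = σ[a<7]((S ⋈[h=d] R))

σ filters on a, owned by the left side.
E' = (σ[a<7](S) ⋈[h=d] R)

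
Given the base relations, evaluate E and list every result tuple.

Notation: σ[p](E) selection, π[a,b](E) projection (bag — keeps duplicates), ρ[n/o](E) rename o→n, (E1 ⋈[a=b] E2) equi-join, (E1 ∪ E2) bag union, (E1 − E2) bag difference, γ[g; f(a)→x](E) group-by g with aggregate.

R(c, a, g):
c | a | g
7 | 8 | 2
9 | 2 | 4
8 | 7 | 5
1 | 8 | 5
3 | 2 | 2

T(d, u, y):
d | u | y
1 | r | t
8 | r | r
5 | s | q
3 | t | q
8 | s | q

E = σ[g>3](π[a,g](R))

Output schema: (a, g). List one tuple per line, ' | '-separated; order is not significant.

Stepwise |·|:
  R → 5
  π[a,g](R) → 5
  σ[g>3](π[a,g](R)) → 3

== RESULT ==
a | g
2 | 4
7 | 5
8 | 5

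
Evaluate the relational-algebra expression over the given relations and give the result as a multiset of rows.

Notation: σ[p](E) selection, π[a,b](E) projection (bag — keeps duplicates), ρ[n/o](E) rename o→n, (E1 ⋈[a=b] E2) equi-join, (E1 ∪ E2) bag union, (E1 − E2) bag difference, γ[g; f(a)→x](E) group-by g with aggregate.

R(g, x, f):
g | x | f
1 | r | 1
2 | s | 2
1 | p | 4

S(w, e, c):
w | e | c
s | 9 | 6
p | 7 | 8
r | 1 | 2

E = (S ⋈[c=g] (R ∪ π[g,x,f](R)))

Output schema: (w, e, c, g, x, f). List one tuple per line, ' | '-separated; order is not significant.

Row counts bottom-up:
  S → 3
  R → 3
  R → 3
  π[g,x,f](R) → 3
  (R ∪ π[g,x,f](R)) → 6
  (S ⋈[c=g] (R ∪ π[g,x,f](R))) → 2

== RESULT ==
w | e | c | g | x | f
r | 1 | 2 | 2 | s | 2
r | 1 | 2 | 2 | s | 2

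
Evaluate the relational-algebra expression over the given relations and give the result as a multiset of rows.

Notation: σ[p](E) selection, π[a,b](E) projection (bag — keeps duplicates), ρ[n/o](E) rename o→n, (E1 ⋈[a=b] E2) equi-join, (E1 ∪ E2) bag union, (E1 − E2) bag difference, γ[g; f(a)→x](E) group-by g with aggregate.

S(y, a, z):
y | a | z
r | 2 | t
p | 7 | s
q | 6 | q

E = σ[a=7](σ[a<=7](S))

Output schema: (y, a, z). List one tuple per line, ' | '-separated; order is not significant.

Stepwise |·|:
  S → 3
  σ[a<=7](S) → 3
  σ[a=7](σ[a<=7](S)) → 1

== RESULT ==
y | a | z
p | 7 | s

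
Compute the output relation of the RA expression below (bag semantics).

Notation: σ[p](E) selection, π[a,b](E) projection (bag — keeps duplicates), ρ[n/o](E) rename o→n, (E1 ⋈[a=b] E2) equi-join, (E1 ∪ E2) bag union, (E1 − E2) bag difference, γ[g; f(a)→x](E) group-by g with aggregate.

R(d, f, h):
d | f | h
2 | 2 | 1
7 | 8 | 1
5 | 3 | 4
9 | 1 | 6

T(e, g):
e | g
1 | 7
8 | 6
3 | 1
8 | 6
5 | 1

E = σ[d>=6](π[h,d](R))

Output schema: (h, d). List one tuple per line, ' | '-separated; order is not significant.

Subexpression sizes:
  R → 4
  π[h,d](R) → 4
  σ[d>=6](π[h,d](R)) → 2

== RESULT ==
h | d
1 | 7
6 | 9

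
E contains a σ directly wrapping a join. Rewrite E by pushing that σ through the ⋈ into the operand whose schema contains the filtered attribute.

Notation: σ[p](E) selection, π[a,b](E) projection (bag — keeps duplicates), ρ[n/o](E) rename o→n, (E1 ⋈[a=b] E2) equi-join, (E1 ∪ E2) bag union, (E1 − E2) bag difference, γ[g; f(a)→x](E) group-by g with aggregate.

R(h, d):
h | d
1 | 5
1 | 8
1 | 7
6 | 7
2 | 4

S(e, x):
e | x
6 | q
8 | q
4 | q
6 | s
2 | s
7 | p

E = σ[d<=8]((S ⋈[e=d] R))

σ filters on d, owned by the right side.
E' = (S ⋈[e=d] σ[d<=8](R))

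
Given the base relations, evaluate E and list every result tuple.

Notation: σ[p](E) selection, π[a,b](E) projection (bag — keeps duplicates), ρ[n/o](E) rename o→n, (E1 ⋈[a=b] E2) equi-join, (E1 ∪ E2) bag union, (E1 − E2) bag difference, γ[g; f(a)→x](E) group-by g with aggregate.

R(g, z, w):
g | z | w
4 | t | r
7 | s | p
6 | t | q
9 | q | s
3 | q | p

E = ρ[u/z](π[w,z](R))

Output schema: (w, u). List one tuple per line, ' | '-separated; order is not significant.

Subexpression sizes:
  R → 5
  π[w,z](R) → 5
  ρ[u/z](π[w,z](R)) → 5

== RESULT ==
w | u
p | q
p | s
q | t
r | t
s | q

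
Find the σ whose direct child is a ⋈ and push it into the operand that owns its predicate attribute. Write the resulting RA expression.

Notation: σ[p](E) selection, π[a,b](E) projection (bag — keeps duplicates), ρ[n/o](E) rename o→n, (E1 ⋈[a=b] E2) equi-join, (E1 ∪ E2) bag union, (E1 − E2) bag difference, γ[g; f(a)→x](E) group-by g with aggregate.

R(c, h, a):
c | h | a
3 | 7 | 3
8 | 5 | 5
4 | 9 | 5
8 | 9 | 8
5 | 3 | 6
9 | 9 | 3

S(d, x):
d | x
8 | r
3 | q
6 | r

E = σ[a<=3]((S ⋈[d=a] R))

σ filters on a, owned by the right side.
E' = (S ⋈[d=a] σ[a<=3](R))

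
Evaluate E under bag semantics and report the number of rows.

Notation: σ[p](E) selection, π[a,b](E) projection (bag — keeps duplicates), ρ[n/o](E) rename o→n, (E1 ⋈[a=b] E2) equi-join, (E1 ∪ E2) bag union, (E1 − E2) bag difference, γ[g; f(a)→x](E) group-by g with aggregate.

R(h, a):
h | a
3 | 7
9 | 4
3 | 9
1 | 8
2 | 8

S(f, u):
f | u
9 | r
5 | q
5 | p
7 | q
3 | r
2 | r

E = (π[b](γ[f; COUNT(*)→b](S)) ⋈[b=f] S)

Subexpression sizes:
  S → 6
  γ[f; COUNT(*)→b](S) → 5
  π[b](γ[f; COUNT(*)→b](S)) → 5
  S → 6
  (π[b](γ[f; COUNT(*)→b](S)) ⋈[b=f] S) → 1

|E| = 1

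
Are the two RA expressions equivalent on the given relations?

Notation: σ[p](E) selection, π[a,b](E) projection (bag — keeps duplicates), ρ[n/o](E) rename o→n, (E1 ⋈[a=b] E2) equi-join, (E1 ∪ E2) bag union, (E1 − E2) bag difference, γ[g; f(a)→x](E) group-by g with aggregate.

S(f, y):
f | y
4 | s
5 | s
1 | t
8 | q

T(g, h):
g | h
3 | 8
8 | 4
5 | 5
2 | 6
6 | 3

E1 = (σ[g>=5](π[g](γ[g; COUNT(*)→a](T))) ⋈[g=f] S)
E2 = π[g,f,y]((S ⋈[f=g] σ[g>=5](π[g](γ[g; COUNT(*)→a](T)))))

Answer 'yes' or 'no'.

E1 row counts bottom-up:
  T → 5
  γ[g; COUNT(*)→a](T) → 5
  π[g](γ[g; COUNT(*)→a](T)) → 5
  σ[g>=5](π[g](γ[g; COUNT(*)→a](T))) → 3
  S → 4
  (σ[g>=5](π[g](γ[g; COUNT(*)→a](T))) ⋈[g=f] S) → 2
E2 row counts bottom-up:
  S → 4
  T → 5
  γ[g; COUNT(*)→a](T) → 5
  π[g](γ[g; COUNT(*)→a](T)) → 5
  σ[g>=5](π[g](γ[g; COUNT(*)→a](T))) → 3
  (S ⋈[f=g] σ[g>=5](π[g](γ[g; COUNT(*)→a](T)))) → 2
  π[g,f,y]((S ⋈[f=g] σ[g>=5](π[g](γ[g; COUNT(*)→a](T))))) → 2

E1 and E2 produce the same multiset:
g | f | y
5 | 5 | s
8 | 8 | q

yes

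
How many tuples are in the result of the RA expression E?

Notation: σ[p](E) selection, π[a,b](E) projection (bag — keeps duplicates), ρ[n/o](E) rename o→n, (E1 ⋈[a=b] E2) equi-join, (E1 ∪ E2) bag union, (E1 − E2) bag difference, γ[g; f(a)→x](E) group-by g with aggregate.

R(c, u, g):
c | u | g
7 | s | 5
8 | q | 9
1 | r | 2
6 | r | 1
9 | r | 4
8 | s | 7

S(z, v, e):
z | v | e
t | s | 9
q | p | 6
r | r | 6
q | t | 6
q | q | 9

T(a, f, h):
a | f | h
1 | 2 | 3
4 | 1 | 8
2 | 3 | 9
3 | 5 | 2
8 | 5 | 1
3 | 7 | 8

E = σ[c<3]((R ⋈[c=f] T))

Per-node cardinality:
  R → 6
  T → 6
  (R ⋈[c=f] T) → 2
  σ[c<3]((R ⋈[c=f] T)) → 1

|E| = 1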